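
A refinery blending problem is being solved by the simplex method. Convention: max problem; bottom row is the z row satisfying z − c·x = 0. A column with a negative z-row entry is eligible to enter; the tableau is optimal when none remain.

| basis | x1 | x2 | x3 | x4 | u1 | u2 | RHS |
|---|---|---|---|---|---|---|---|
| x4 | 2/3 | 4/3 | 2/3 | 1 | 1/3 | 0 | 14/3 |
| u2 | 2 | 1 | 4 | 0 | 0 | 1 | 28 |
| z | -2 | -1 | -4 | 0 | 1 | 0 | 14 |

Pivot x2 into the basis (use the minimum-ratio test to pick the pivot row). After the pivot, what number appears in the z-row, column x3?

Ratio test on column x2 — row 1: (14/3)/(4/3) = 7/2; row 2: 28/1 = 28. Minimum is 7/2 at row 1 (x4 leaves); pivot element 4/3.
Divide row 1 by 4/3; eliminate column x2 from the other rows.
z-row update in column x3: -4 − (-1)·(1/2) = -7/2.

-7/2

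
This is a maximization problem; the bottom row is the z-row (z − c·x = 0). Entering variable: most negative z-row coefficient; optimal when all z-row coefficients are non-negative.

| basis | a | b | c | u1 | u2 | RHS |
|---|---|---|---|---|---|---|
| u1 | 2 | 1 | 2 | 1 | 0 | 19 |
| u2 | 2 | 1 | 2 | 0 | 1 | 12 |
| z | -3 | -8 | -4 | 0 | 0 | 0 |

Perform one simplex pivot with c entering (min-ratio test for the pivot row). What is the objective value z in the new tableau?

24

Ratio test on column c — row 1: 19/2 = 19/2; row 2: 12/2 = 6. Minimum is 6 at row 2 (u2 leaves); pivot element 2.
Pivot on row 2; the z-row RHS becomes 0 − (-4)·6 = 24.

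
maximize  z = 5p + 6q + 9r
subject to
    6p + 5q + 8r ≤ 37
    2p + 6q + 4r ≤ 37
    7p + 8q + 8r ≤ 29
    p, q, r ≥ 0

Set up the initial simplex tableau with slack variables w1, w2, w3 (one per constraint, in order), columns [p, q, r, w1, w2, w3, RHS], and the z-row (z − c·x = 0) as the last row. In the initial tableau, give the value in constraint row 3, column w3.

Slack w3 belongs to constraint 3; its column is the unit vector e_3, so the entry in row 3 is 1.

1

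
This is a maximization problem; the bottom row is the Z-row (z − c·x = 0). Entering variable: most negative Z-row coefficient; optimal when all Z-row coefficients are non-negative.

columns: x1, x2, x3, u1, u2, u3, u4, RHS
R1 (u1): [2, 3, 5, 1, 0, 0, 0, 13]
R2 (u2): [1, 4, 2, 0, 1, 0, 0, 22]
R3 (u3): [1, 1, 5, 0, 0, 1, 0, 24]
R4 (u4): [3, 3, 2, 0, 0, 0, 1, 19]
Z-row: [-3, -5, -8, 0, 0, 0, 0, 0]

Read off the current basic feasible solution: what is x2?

x2 is not in the basis, so in the current basic feasible solution x2 = 0.

0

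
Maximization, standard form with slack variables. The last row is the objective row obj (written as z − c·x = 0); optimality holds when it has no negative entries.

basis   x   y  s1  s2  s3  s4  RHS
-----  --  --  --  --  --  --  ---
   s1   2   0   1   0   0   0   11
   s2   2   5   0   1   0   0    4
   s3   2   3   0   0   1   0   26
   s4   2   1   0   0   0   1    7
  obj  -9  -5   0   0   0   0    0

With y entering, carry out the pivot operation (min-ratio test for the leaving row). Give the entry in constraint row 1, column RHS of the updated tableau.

11

Ratio test on column y — row 1: entry 0 ≤ 0; row 2: 4/5 = 4/5; row 3: 26/3 = 26/3; row 4: 7/1 = 7. Minimum is 4/5 at row 2 (s2 leaves); pivot element 5.
Divide row 2 by 5; eliminate column y from the other rows.
Row 1 update in column RHS: 11 − 0·(4/5) = 11.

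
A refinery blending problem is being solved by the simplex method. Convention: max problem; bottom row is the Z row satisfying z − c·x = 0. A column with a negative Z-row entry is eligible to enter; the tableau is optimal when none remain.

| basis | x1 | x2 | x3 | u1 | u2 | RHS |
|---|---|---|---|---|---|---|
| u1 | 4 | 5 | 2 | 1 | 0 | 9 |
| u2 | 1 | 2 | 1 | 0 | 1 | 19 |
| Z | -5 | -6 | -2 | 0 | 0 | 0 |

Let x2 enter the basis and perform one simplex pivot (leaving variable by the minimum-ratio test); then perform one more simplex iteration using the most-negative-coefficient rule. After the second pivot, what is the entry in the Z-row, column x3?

Ratio test on column x2 — row 1: 9/5 = 9/5; row 2: 19/2 = 19/2. Minimum is 9/5 at row 1 (u1 leaves); pivot element 5.
Divide row 1 by 5; eliminate column x2 from the other rows.
Second iteration: most negative Z-row entry is -1/5 in column x1, so x1 enters.
Ratio test on column x1 — row 1: (9/5)/(4/5) = 9/4; row 2: entry -3/5 ≤ 0. Minimum is 9/4 at row 1 (x2 leaves); pivot element 4/5.
Divide row 1 by 4/5; eliminate column x1 from the other rows.
After both pivots, the entry at the Z-row, column x3 is 1/2.

1/2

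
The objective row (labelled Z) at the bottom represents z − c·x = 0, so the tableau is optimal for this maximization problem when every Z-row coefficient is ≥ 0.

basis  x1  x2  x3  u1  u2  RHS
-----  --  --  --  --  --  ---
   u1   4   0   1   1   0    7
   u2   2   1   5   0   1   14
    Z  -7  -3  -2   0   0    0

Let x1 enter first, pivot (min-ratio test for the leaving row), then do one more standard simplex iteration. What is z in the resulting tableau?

Ratio test on column x1 — row 1: 7/4 = 7/4; row 2: 14/2 = 7. Minimum is 7/4 at row 1 (u1 leaves); pivot element 4.
Pivot on row 1; the Z-row RHS becomes 0 − (-7)·(7/4) = 49/4.
Next entering variable (most negative Z-row entry -3): x2.
Ratio test on column x2 — row 1: entry 0 ≤ 0; row 2: (21/2)/1 = 21/2. Minimum is 21/2 at row 2 (u2 leaves); pivot element 1.
After the second pivot the Z-row RHS is 49/4 − (-3)·(21/2) = 175/4.

175/4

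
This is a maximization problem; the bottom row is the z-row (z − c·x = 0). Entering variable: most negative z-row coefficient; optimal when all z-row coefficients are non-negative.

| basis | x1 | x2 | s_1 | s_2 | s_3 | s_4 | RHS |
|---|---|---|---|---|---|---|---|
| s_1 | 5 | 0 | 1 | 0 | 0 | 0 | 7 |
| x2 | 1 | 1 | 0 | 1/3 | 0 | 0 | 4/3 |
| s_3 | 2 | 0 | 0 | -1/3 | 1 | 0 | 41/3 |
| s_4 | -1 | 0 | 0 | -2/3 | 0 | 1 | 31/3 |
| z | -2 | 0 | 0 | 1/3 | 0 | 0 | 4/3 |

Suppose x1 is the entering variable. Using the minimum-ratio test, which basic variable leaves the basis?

Column x1 entries and ratios — s_1: 7/5 = 7/5; x2: (4/3)/1 = 4/3; s_3: (41/3)/2 = 41/6; s_4: -1 ≤ 0, skip.
Smallest ratio is 4/3 in the row of x2, so x2 leaves.

x2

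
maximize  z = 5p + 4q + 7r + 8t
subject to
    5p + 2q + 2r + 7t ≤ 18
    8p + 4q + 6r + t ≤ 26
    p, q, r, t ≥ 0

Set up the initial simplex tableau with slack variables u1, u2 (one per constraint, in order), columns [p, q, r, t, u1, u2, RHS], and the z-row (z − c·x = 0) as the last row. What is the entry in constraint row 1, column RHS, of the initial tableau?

18

The RHS of constraint 1 is b_1 = 18.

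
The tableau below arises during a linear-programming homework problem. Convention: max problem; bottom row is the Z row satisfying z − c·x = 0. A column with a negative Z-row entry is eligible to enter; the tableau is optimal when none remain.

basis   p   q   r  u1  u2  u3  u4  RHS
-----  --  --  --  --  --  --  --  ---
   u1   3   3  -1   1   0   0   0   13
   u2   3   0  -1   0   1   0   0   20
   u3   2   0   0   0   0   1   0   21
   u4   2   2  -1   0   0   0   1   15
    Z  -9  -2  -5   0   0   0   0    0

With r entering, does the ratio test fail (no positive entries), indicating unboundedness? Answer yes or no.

Every constraint-row entry in column r is ≤ 0, so increasing r is unbounded.

yes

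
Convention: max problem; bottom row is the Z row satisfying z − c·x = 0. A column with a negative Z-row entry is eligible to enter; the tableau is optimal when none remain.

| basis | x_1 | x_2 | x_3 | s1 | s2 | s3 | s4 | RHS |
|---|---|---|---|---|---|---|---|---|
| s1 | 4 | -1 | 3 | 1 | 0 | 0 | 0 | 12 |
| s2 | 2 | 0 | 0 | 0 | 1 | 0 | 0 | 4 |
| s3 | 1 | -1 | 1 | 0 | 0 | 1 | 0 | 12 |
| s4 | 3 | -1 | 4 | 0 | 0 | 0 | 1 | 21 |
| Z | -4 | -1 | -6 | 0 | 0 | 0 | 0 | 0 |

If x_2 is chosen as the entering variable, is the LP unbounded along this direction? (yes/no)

Every constraint-row entry in column x_2 is ≤ 0, so increasing x_2 is unbounded.

yes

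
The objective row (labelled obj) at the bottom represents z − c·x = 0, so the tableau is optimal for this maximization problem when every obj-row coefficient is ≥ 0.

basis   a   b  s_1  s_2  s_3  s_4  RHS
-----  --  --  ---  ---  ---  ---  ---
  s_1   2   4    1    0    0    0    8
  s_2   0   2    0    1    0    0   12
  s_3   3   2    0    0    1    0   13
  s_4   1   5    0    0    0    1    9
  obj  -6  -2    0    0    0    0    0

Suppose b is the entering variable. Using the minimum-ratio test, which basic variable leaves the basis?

Column b entries and ratios — s_1: 8/4 = 2; s_2: 12/2 = 6; s_3: 13/2 = 13/2; s_4: 9/5 = 9/5.
Smallest ratio is 9/5 in the row of s_4, so s_4 leaves.

s_4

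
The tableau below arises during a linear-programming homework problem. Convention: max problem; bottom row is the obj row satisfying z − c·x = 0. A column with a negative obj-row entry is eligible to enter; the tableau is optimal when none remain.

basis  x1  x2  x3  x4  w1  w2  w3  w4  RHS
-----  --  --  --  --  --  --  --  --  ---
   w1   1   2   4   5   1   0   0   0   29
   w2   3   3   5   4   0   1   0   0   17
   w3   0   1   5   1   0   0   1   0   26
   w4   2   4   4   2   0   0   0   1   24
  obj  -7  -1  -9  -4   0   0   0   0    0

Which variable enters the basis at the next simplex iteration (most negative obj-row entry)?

x3

Negative obj-row entries: x1: -7, x2: -1, x3: -9, x4: -4.
The most negative is -9 in column x3, so x3 enters.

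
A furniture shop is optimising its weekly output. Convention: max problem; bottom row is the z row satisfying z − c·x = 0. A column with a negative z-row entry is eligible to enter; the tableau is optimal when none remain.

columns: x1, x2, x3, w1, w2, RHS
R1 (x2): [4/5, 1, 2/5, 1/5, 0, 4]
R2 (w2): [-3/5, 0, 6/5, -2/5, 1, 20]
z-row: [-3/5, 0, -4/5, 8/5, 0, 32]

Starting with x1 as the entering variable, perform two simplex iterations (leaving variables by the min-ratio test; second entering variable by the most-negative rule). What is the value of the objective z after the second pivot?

Ratio test on column x1 — row 1: 4/(4/5) = 5; row 2: entry -3/5 ≤ 0. Minimum is 5 at row 1 (x2 leaves); pivot element 4/5.
Pivot on row 1; the z-row RHS becomes 32 − (-3/5)·5 = 35.
Next entering variable (most negative z-row entry -1/2): x3.
Ratio test on column x3 — row 1: 5/(1/2) = 10; row 2: 23/(3/2) = 46/3. Minimum is 10 at row 1 (x1 leaves); pivot element 1/2.
After the second pivot the z-row RHS is 35 − (-1/2)·10 = 40.

40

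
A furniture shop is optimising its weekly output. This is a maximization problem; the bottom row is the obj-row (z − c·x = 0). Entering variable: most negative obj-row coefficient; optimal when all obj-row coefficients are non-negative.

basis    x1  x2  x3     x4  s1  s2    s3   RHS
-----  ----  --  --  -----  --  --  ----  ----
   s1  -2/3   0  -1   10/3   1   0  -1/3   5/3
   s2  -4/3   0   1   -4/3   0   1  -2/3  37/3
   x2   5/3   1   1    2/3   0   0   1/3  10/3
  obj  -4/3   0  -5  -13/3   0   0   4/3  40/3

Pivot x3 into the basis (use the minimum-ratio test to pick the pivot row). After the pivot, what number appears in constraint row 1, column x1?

Ratio test on column x3 — row 1: entry -1 ≤ 0; row 2: (37/3)/1 = 37/3; row 3: (10/3)/1 = 10/3. Minimum is 10/3 at row 3 (x2 leaves); pivot element 1.
Divide row 3 by 1; eliminate column x3 from the other rows.
Row 1 update in column x1: -2/3 − (-1)·(5/3) = 1.

1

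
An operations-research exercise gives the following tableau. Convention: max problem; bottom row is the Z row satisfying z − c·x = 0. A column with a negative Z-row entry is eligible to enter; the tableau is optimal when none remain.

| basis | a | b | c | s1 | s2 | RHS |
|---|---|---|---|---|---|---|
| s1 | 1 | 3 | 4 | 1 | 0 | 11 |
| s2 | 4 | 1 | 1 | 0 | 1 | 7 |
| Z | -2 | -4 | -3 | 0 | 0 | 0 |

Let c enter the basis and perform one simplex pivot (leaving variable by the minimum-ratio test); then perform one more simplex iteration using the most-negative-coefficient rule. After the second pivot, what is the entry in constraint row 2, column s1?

-1/3

Ratio test on column c — row 1: 11/4 = 11/4; row 2: 7/1 = 7. Minimum is 11/4 at row 1 (s1 leaves); pivot element 4.
Divide row 1 by 4; eliminate column c from the other rows.
Second iteration: most negative Z-row entry is -7/4 in column b, so b enters.
Ratio test on column b — row 1: (11/4)/(3/4) = 11/3; row 2: (17/4)/(1/4) = 17. Minimum is 11/3 at row 1 (c leaves); pivot element 3/4.
Divide row 1 by 3/4; eliminate column b from the other rows.
After both pivots, the entry at constraint row 2, column s1 is -1/3.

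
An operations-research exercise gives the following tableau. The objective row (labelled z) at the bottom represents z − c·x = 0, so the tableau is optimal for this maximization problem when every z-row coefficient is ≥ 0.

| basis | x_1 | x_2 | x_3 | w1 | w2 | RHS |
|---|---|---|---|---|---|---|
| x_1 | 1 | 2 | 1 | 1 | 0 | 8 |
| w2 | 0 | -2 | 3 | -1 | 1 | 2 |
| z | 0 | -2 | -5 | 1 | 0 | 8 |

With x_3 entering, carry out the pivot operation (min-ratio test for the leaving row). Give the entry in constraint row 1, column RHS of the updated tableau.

22/3

Ratio test on column x_3 — row 1: 8/1 = 8; row 2: 2/3 = 2/3. Minimum is 2/3 at row 2 (w2 leaves); pivot element 3.
Divide row 2 by 3; eliminate column x_3 from the other rows.
Row 1 update in column RHS: 8 − 1·(2/3) = 22/3.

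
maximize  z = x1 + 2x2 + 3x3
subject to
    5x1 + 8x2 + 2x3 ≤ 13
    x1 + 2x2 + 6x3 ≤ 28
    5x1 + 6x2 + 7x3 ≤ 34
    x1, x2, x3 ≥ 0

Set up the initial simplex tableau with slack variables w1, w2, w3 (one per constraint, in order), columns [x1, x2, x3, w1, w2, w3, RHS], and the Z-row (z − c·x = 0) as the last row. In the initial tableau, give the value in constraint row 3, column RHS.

34

The RHS of constraint 3 is b_3 = 34.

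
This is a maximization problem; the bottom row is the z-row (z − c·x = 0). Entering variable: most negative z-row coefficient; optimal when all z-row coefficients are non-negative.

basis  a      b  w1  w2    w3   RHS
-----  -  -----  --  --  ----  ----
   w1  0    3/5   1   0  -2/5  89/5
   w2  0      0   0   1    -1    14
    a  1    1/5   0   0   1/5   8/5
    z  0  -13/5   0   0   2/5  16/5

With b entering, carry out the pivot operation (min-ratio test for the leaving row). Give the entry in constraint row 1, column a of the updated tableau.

-3

Ratio test on column b — row 1: (89/5)/(3/5) = 89/3; row 2: entry 0 ≤ 0; row 3: (8/5)/(1/5) = 8. Minimum is 8 at row 3 (a leaves); pivot element 1/5.
Divide row 3 by 1/5; eliminate column b from the other rows.
Row 1 update in column a: 0 − (3/5)·5 = -3.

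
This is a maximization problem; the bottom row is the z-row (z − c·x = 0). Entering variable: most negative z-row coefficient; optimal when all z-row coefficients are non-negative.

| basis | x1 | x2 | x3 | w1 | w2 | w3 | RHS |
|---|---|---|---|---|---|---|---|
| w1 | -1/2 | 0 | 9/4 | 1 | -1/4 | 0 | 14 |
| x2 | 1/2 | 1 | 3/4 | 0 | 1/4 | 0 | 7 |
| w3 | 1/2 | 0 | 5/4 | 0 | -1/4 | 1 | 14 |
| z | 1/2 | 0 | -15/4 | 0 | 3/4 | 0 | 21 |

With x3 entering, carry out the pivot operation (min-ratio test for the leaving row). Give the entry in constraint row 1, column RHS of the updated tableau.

56/9

Ratio test on column x3 — row 1: 14/(9/4) = 56/9; row 2: 7/(3/4) = 28/3; row 3: 14/(5/4) = 56/5. Minimum is 56/9 at row 1 (w1 leaves); pivot element 9/4.
Divide row 1 by 9/4; eliminate column x3 from the other rows.
In the new row 1, the RHS entry is the old entry divided by the pivot: 14/(9/4) = 56/9.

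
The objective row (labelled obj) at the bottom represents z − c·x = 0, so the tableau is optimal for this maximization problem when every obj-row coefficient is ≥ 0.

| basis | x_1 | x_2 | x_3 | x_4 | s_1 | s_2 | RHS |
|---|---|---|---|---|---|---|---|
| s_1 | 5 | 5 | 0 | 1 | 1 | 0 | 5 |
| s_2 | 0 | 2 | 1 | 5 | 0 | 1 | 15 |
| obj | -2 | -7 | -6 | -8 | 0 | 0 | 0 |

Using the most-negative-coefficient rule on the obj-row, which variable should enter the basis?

Negative obj-row entries: x_1: -2, x_2: -7, x_3: -6, x_4: -8.
The most negative is -8 in column x_4, so x_4 enters.

x_4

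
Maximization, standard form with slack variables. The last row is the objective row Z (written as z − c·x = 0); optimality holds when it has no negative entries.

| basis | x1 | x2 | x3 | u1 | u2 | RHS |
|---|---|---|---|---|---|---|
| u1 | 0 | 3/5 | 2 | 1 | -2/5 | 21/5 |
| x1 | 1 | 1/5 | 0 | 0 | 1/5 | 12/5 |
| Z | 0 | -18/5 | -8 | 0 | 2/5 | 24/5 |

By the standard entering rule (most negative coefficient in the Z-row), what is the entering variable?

x3

Negative Z-row entries: x2: -18/5, x3: -8.
The most negative is -8 in column x3, so x3 enters.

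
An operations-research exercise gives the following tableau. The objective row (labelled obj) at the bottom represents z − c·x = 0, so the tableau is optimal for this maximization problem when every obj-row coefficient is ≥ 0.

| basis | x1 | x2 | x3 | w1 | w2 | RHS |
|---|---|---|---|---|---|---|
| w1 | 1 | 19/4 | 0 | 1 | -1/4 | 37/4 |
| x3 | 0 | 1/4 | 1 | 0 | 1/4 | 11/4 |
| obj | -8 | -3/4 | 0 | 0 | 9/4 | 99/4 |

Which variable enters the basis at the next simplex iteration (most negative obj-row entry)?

x1

Negative obj-row entries: x1: -8, x2: -3/4.
The most negative is -8 in column x1, so x1 enters.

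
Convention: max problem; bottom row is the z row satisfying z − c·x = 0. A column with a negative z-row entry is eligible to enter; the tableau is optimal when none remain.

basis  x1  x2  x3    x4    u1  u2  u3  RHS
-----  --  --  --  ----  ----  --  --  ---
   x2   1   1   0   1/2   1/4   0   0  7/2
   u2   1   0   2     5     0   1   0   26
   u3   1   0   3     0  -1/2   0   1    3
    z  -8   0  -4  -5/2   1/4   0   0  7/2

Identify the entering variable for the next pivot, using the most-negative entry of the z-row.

Negative z-row entries: x1: -8, x3: -4, x4: -5/2.
The most negative is -8 in column x1, so x1 enters.

x1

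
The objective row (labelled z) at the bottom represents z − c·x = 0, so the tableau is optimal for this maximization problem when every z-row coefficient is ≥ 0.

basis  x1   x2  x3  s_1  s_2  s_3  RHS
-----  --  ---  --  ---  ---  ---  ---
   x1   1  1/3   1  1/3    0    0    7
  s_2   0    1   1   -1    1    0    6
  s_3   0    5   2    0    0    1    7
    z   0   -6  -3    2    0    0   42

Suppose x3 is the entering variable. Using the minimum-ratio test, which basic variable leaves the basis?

s_3

Column x3 entries and ratios — x1: 7/1 = 7; s_2: 6/1 = 6; s_3: 7/2 = 7/2.
Smallest ratio is 7/2 in the row of s_3, so s_3 leaves.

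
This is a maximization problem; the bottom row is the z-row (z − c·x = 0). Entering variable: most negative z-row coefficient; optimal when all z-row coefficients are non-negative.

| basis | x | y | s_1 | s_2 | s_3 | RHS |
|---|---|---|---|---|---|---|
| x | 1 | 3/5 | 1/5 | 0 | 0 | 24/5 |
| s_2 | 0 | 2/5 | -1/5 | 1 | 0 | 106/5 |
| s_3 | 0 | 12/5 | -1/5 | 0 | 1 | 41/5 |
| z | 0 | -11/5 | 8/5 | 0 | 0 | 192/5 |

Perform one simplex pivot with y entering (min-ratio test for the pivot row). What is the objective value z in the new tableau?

Ratio test on column y — row 1: (24/5)/(3/5) = 8; row 2: (106/5)/(2/5) = 53; row 3: (41/5)/(12/5) = 41/12. Minimum is 41/12 at row 3 (s_3 leaves); pivot element 12/5.
Pivot on row 3; the z-row RHS becomes 192/5 − (-11/5)·(41/12) = 551/12.

551/12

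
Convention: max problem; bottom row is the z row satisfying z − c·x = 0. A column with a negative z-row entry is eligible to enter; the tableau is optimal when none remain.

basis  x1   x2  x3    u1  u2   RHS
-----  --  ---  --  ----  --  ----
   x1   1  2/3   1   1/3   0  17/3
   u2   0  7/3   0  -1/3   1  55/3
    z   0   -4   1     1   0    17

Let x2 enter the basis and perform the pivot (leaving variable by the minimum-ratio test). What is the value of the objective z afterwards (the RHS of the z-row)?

339/7

Ratio test on column x2 — row 1: (17/3)/(2/3) = 17/2; row 2: (55/3)/(7/3) = 55/7. Minimum is 55/7 at row 2 (u2 leaves); pivot element 7/3.
Pivot on row 2; the z-row RHS becomes 17 − (-4)·(55/7) = 339/7.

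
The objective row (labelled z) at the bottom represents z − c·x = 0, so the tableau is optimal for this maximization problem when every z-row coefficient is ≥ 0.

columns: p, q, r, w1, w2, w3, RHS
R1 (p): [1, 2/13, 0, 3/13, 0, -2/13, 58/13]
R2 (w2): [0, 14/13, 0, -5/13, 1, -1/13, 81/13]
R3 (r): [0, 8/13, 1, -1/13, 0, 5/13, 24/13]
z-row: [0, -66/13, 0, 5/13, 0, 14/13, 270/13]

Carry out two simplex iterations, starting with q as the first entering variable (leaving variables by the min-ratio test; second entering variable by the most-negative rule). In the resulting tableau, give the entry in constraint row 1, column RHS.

Ratio test on column q — row 1: (58/13)/(2/13) = 29; row 2: (81/13)/(14/13) = 81/14; row 3: (24/13)/(8/13) = 3. Minimum is 3 at row 3 (r leaves); pivot element 8/13.
Divide row 3 by 8/13; eliminate column q from the other rows.
Second iteration: most negative z-row entry is -1/4 in column w1, so w1 enters.
Ratio test on column w1 — row 1: 4/(1/4) = 16; row 2: entry -1/4 ≤ 0; row 3: entry -1/8 ≤ 0. Minimum is 16 at row 1 (p leaves); pivot element 1/4.
Divide row 1 by 1/4; eliminate column w1 from the other rows.
After both pivots, the entry at constraint row 1, column RHS is 16.

16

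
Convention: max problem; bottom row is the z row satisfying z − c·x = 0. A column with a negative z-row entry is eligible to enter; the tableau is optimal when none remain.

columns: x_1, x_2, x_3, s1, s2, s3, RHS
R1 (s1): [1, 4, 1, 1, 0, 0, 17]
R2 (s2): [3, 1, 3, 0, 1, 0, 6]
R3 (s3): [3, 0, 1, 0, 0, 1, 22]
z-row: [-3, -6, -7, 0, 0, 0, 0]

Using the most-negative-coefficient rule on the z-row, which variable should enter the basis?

Negative z-row entries: x_1: -3, x_2: -6, x_3: -7.
The most negative is -7 in column x_3, so x_3 enters.

x_3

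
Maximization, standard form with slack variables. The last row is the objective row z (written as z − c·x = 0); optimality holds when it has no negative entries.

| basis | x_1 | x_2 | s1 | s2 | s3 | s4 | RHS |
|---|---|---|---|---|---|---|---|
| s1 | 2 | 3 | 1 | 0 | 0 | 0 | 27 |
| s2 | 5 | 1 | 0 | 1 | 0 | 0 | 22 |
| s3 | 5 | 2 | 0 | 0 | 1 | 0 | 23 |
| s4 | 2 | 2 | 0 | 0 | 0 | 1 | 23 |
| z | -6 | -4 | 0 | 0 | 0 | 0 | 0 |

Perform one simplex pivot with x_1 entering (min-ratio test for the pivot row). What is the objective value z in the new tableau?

Ratio test on column x_1 — row 1: 27/2 = 27/2; row 2: 22/5 = 22/5; row 3: 23/5 = 23/5; row 4: 23/2 = 23/2. Minimum is 22/5 at row 2 (s2 leaves); pivot element 5.
Pivot on row 2; the z-row RHS becomes 0 − (-6)·(22/5) = 132/5.

132/5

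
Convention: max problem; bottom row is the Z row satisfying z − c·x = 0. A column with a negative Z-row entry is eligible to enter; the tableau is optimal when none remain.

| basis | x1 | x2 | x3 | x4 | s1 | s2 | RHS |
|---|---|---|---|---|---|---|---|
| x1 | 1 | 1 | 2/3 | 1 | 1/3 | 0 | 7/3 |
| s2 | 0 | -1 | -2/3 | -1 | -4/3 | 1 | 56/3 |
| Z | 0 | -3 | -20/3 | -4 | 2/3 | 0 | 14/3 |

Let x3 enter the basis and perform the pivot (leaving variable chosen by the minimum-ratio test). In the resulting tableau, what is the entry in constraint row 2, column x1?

1

Ratio test on column x3 — row 1: (7/3)/(2/3) = 7/2; row 2: entry -2/3 ≤ 0. Minimum is 7/2 at row 1 (x1 leaves); pivot element 2/3.
Divide row 1 by 2/3; eliminate column x3 from the other rows.
Row 2 update in column x1: 0 − (-2/3)·(3/2) = 1.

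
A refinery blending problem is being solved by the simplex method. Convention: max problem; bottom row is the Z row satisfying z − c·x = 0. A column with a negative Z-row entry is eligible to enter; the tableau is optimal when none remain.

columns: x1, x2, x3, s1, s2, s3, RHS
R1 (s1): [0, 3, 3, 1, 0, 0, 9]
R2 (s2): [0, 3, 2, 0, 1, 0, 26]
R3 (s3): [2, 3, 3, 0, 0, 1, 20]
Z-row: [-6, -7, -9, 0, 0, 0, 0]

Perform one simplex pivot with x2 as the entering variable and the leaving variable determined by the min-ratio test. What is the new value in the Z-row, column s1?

7/3

Ratio test on column x2 — row 1: 9/3 = 3; row 2: 26/3 = 26/3; row 3: 20/3 = 20/3. Minimum is 3 at row 1 (s1 leaves); pivot element 3.
Divide row 1 by 3; eliminate column x2 from the other rows.
Z-row update in column s1: 0 − (-7)·(1/3) = 7/3.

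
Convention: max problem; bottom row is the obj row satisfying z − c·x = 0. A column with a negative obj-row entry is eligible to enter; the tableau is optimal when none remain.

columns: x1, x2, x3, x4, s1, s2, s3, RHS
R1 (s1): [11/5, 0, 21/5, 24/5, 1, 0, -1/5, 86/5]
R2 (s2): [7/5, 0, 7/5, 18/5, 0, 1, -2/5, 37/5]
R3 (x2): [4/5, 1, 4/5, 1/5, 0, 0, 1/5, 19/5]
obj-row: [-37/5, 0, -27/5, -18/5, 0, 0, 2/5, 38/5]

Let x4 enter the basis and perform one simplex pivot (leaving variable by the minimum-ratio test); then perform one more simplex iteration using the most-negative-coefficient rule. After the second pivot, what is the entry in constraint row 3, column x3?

1

Ratio test on column x4 — row 1: (86/5)/(24/5) = 43/12; row 2: (37/5)/(18/5) = 37/18; row 3: (19/5)/(1/5) = 19. Minimum is 37/18 at row 2 (s2 leaves); pivot element 18/5.
Divide row 2 by 18/5; eliminate column x4 from the other rows.
Second iteration: most negative obj-row entry is -6 in column x1, so x1 enters.
Ratio test on column x1 — row 1: (22/3)/(1/3) = 22; row 2: (37/18)/(7/18) = 37/7; row 3: (61/18)/(13/18) = 61/13. Minimum is 61/13 at row 3 (x2 leaves); pivot element 13/18.
Divide row 3 by 13/18; eliminate column x1 from the other rows.
After both pivots, the entry at constraint row 3, column x3 is 1.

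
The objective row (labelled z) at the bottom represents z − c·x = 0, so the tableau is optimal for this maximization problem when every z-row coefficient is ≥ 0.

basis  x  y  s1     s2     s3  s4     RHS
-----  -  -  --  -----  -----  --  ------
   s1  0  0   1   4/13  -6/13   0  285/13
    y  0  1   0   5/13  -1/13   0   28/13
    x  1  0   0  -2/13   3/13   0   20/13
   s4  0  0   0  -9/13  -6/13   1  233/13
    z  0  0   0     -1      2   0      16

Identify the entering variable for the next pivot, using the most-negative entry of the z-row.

s2

Negative z-row entries: s2: -1.
The most negative is -1 in column s2, so s2 enters.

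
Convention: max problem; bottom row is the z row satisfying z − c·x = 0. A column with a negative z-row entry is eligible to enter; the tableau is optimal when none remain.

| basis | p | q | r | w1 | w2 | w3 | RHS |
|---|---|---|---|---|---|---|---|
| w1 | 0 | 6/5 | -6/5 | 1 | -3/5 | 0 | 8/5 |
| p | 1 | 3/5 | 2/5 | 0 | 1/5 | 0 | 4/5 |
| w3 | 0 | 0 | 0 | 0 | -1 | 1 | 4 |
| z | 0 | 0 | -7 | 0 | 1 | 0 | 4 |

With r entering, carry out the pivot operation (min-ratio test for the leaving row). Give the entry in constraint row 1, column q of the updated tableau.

3

Ratio test on column r — row 1: entry -6/5 ≤ 0; row 2: (4/5)/(2/5) = 2; row 3: entry 0 ≤ 0. Minimum is 2 at row 2 (p leaves); pivot element 2/5.
Divide row 2 by 2/5; eliminate column r from the other rows.
Row 1 update in column q: 6/5 − (-6/5)·(3/2) = 3.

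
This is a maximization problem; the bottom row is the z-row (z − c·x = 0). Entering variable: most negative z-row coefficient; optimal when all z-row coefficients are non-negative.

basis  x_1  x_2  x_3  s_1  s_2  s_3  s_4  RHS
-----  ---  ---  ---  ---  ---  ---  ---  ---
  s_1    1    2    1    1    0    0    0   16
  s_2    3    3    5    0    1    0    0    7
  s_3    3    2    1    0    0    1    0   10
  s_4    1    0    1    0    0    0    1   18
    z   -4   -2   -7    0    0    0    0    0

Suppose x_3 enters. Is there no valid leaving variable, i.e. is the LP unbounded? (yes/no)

no

Column x_3 has positive entries in row(s) 1, 2, 3, 4, so the ratio test bounds it — not unbounded.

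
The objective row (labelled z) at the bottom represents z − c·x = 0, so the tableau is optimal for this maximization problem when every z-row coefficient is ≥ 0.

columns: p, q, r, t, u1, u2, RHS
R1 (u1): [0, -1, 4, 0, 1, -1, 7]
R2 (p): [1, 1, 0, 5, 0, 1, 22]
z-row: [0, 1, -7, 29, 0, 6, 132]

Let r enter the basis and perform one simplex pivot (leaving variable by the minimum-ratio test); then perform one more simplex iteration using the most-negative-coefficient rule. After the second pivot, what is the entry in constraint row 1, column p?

Ratio test on column r — row 1: 7/4 = 7/4; row 2: entry 0 ≤ 0. Minimum is 7/4 at row 1 (u1 leaves); pivot element 4.
Divide row 1 by 4; eliminate column r from the other rows.
Second iteration: most negative z-row entry is -3/4 in column q, so q enters.
Ratio test on column q — row 1: entry -1/4 ≤ 0; row 2: 22/1 = 22. Minimum is 22 at row 2 (p leaves); pivot element 1.
Divide row 2 by 1; eliminate column q from the other rows.
After both pivots, the entry at constraint row 1, column p is 1/4.

1/4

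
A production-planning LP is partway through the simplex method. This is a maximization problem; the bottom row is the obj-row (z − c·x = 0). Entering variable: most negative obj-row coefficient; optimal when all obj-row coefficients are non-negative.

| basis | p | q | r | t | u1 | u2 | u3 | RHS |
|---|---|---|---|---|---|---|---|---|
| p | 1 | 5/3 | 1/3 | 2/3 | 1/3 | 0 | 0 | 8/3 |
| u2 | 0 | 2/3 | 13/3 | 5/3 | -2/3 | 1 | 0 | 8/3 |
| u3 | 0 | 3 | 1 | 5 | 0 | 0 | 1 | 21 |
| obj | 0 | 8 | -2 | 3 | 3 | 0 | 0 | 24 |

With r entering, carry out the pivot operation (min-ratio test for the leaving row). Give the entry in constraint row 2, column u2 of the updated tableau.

3/13

Ratio test on column r — row 1: (8/3)/(1/3) = 8; row 2: (8/3)/(13/3) = 8/13; row 3: 21/1 = 21. Minimum is 8/13 at row 2 (u2 leaves); pivot element 13/3.
Divide row 2 by 13/3; eliminate column r from the other rows.
In the new row 2, the u2 entry is the old entry divided by the pivot: 1/(13/3) = 3/13.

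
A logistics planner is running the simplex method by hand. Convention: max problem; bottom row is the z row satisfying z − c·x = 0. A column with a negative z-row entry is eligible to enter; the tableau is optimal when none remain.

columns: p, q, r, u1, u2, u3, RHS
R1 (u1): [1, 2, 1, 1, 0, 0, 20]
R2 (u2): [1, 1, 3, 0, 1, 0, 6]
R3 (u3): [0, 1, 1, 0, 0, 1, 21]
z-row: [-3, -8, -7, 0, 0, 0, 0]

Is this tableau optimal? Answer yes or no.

The z-row has a negative entry -8 in column q, so it is not optimal.

no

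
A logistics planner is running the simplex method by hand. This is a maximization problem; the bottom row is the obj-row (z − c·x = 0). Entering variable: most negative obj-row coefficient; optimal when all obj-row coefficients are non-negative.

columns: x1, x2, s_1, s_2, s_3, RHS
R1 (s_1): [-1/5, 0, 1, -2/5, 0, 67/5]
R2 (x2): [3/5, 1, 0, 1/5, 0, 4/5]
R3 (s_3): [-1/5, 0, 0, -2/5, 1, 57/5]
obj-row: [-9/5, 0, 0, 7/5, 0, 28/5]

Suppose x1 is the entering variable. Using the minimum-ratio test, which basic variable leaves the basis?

x2

Column x1 entries and ratios — s_1: -1/5 ≤ 0, skip; x2: (4/5)/(3/5) = 4/3; s_3: -1/5 ≤ 0, skip.
Smallest ratio is 4/3 in the row of x2, so x2 leaves.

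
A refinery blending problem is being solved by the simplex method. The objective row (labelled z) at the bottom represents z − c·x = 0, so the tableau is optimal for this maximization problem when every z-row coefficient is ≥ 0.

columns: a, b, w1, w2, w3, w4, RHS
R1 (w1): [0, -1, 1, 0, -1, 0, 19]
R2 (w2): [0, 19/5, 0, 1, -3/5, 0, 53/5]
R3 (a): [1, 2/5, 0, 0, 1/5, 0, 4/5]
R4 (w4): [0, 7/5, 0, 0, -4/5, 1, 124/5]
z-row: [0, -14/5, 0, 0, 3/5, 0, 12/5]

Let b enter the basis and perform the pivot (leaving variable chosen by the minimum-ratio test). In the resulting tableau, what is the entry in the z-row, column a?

7

Ratio test on column b — row 1: entry -1 ≤ 0; row 2: (53/5)/(19/5) = 53/19; row 3: (4/5)/(2/5) = 2; row 4: (124/5)/(7/5) = 124/7. Minimum is 2 at row 3 (a leaves); pivot element 2/5.
Divide row 3 by 2/5; eliminate column b from the other rows.
z-row update in column a: 0 − (-14/5)·(5/2) = 7.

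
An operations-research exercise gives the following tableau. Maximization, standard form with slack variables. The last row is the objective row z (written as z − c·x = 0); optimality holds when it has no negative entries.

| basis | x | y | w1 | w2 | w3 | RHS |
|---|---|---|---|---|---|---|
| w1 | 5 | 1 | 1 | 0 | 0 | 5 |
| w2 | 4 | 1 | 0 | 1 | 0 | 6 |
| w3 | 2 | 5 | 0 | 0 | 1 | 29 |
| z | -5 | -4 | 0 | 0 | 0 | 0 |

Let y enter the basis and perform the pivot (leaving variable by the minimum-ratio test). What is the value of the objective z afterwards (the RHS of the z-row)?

Ratio test on column y — row 1: 5/1 = 5; row 2: 6/1 = 6; row 3: 29/5 = 29/5. Minimum is 5 at row 1 (w1 leaves); pivot element 1.
Pivot on row 1; the z-row RHS becomes 0 − (-4)·5 = 20.

20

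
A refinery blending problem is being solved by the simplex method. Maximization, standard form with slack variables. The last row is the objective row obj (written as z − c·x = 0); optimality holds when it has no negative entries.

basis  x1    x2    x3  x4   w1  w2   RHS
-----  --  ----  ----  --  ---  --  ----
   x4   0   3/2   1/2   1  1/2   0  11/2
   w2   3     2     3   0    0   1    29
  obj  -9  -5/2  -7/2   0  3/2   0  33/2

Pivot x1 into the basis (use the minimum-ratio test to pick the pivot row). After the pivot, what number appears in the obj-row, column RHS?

207/2

Ratio test on column x1 — row 1: entry 0 ≤ 0; row 2: 29/3 = 29/3. Minimum is 29/3 at row 2 (w2 leaves); pivot element 3.
Divide row 2 by 3; eliminate column x1 from the other rows.
obj-row update in column RHS: 33/2 − (-9)·(29/3) = 207/2.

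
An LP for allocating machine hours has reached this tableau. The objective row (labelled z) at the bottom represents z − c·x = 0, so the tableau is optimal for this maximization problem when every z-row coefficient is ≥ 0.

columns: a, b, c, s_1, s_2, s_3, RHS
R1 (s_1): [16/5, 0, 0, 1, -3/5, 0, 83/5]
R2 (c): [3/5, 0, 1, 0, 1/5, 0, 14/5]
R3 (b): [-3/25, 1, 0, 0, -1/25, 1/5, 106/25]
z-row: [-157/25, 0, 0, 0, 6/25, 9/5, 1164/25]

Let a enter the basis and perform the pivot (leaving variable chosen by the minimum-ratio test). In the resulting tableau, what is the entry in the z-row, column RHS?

Ratio test on column a — row 1: (83/5)/(16/5) = 83/16; row 2: (14/5)/(3/5) = 14/3; row 3: entry -3/25 ≤ 0. Minimum is 14/3 at row 2 (c leaves); pivot element 3/5.
Divide row 2 by 3/5; eliminate column a from the other rows.
z-row update in column RHS: 1164/25 − (-157/25)·(14/3) = 1138/15.

1138/15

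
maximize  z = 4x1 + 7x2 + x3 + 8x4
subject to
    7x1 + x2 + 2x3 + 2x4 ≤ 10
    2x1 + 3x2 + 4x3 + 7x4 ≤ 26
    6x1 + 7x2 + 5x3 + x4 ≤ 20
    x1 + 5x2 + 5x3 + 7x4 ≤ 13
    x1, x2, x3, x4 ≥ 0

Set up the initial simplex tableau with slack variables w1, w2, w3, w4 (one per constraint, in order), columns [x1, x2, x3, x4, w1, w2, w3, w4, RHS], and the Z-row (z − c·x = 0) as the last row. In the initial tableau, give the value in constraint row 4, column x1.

1

Constraint 4 has coefficient 1 on x1.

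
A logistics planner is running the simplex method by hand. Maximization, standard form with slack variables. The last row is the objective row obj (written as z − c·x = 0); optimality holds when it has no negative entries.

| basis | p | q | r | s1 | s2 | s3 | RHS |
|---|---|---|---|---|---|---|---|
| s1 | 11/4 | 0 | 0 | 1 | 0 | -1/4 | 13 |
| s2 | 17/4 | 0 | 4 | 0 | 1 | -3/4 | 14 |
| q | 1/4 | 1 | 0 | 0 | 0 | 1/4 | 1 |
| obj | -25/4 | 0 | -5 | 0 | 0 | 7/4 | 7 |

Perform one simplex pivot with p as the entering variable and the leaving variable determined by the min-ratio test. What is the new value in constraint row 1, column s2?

Ratio test on column p — row 1: 13/(11/4) = 52/11; row 2: 14/(17/4) = 56/17; row 3: 1/(1/4) = 4. Minimum is 56/17 at row 2 (s2 leaves); pivot element 17/4.
Divide row 2 by 17/4; eliminate column p from the other rows.
Row 1 update in column s2: 0 − (11/4)·(4/17) = -11/17.

-11/17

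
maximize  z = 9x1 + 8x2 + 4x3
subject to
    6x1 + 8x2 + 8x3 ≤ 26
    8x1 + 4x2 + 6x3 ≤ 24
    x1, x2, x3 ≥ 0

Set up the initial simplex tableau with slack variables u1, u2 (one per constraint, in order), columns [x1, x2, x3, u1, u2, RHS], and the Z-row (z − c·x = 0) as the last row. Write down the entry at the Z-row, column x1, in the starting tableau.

The Z-row carries the negated objective coefficients: the x1 entry is -9.

-9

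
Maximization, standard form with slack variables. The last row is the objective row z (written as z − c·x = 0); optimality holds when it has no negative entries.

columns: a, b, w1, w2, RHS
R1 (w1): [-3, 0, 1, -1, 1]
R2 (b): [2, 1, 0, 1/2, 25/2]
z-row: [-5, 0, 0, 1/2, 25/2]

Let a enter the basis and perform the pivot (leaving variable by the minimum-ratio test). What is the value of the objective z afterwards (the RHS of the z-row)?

Ratio test on column a — row 1: entry -3 ≤ 0; row 2: (25/2)/2 = 25/4. Minimum is 25/4 at row 2 (b leaves); pivot element 2.
Pivot on row 2; the z-row RHS becomes 25/2 − (-5)·(25/4) = 175/4.

175/4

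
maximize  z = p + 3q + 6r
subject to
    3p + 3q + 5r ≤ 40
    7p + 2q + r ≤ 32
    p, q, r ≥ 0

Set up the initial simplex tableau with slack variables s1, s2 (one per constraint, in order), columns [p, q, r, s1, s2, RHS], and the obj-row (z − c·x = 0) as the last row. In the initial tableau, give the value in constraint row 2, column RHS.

32

The RHS of constraint 2 is b_2 = 32.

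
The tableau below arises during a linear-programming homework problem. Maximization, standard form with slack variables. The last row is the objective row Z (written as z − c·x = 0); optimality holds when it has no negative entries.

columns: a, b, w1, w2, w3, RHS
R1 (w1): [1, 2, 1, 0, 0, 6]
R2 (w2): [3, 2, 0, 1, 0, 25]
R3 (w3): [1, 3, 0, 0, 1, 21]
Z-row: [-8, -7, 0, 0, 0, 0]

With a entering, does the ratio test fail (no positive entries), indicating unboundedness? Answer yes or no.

Column a has positive entries in row(s) 1, 2, 3, so the ratio test bounds it — not unbounded.

no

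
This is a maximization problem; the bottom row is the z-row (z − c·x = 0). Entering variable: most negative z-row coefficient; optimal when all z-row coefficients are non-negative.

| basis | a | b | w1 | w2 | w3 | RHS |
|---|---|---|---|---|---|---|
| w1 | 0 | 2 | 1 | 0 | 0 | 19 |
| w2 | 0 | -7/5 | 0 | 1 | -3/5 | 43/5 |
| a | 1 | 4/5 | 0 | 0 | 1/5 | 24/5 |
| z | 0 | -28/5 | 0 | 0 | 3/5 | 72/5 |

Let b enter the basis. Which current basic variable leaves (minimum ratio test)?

Column b entries and ratios — w1: 19/2 = 19/2; w2: -7/5 ≤ 0, skip; a: (24/5)/(4/5) = 6.
Smallest ratio is 6 in the row of a, so a leaves.

a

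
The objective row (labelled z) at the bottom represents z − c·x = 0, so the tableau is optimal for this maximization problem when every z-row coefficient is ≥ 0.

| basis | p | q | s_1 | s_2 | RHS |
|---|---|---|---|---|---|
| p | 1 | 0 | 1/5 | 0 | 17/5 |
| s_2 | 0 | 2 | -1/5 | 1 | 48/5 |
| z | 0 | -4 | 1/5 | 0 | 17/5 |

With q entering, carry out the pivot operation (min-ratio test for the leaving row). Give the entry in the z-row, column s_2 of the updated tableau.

Ratio test on column q — row 1: entry 0 ≤ 0; row 2: (48/5)/2 = 24/5. Minimum is 24/5 at row 2 (s_2 leaves); pivot element 2.
Divide row 2 by 2; eliminate column q from the other rows.
z-row update in column s_2: 0 − (-4)·(1/2) = 2.

2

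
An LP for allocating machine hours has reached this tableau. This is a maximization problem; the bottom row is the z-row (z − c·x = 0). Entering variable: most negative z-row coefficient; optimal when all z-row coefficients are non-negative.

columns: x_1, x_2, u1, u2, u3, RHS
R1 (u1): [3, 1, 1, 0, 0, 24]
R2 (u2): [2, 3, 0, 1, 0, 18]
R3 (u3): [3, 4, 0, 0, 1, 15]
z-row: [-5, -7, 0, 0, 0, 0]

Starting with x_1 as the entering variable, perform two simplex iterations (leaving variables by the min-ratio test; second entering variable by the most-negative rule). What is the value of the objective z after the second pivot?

Ratio test on column x_1 — row 1: 24/3 = 8; row 2: 18/2 = 9; row 3: 15/3 = 5. Minimum is 5 at row 3 (u3 leaves); pivot element 3.
Pivot on row 3; the z-row RHS becomes 0 − (-5)·5 = 25.
Next entering variable (most negative z-row entry -1/3): x_2.
Ratio test on column x_2 — row 1: entry -3 ≤ 0; row 2: 8/(1/3) = 24; row 3: 5/(4/3) = 15/4. Minimum is 15/4 at row 3 (x_1 leaves); pivot element 4/3.
After the second pivot the z-row RHS is 25 − (-1/3)·(15/4) = 105/4.

105/4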